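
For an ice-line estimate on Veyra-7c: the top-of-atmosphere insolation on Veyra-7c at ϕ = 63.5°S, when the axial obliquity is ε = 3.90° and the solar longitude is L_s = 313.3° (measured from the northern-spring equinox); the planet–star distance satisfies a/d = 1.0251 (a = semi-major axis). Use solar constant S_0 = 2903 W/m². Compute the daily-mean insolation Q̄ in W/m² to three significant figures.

Q̄ ≈ 502 W/m²

Solar declination: sin δ = sin ε · sin L_s = sin 3.90° × sin 313.3° = -0.04950, so δ = -2.837°.
cos h₀ = −tan(-63.5°) tan(-2.837°) = -0.0994, h₀ = 1.6704 rad.
Bracket: h₀ sin ϕ sin δ + cos ϕ cos δ sin h₀ = 1.6704×-0.89493×-0.04950 + 0.44620×0.99877×0.99505 = 0.073997 + 0.443445 = 0.517442.
Inverse-square distance factor (a/d)² = 1.0251² = 1.050830.
Q̄ = (S_0/π) × 1.050830 × [bracket] = (2903/π) × 1.050830 × 0.517442 = 502.4 W/m².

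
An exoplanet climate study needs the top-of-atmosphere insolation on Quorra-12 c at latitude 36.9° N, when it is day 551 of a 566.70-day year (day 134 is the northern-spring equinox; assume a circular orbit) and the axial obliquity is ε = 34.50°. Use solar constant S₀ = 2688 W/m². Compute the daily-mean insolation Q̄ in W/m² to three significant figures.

Q̄ ≈ 186 W/m²

Solar longitude: λ_s = 360° × (551 − 134)/566.70 = 264.902°.
sin δ = sin 34.50° × sin 264.902° = -0.56417, so δ = -34.344°.
cos H₀ = −tan(+36.9°) tan(-34.344°) = 0.5130, H₀ = 1.0321 rad.
Bracket: H₀ sin φ sin δ + cos φ cos δ sin H₀ = 1.0321×0.60042×-0.56417 + 0.79968×0.82566×0.85837 = -0.349612 + 0.566751 = 0.217139.
Q̄ = (S₀/π) × [bracket] = (2688/π) × 0.217139 = 185.8 W/m².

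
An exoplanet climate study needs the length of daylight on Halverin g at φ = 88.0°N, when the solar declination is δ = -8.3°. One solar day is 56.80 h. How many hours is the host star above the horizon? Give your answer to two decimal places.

0.00 h

cos H₀ = −tan φ · tan δ = 4.1776 ≥ 1, so the host star never rises (polar night) and H₀ = 0.
Daylight = 2H₀/(2π) × 56.80 h = (0.0000/π) × 56.80 = 0.00 h.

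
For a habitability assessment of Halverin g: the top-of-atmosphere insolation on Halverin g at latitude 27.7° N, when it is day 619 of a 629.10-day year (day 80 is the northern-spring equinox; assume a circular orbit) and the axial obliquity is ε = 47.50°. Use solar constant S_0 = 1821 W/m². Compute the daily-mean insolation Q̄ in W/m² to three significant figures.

Q̄ ≈ 204 W/m²

Solar longitude: L_s = 360° × (619 − 80)/629.10 = 308.441°.
sin δ = sin 47.50° × sin 308.441° = -0.57747, so δ = -35.273°.
cos h₀ = −tan(+27.7°) tan(-35.273°) = 0.3714, h₀ = 1.1903 rad.
Bracket: h₀ sin ϕ sin δ + cos ϕ cos δ sin h₀ = 1.1903×0.46484×-0.57747 + 0.88539×0.81641×0.92849 = -0.319514 + 0.671151 = 0.351637.
Q̄ = (S_0/π) × [bracket] = (1821/π) × 0.351637 = 203.8 W/m².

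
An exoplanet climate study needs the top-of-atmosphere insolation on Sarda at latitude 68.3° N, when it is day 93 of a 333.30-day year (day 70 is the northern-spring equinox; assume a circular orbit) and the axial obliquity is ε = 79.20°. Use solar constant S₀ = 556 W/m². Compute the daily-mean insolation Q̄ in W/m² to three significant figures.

Solar longitude: λ_s = 360° × (93 − 70)/333.30 = 24.842°.
sin δ = sin 79.20° × sin 24.842° = 0.41268, so δ = +24.374°.
cos H₀ = −tan(+68.3°) tan(+24.374°) = -1.1385 ≤ −1 ⇒ polar day, H₀ = π.
Bracket: H₀ sin φ sin δ + cos φ cos δ sin H₀ = 3.1416×0.92913×0.41268 + 0.36975×0.91087×0.00000 = 1.204594 + 0.000000 = 1.204594.
Q̄ = (S₀/π) × [bracket] = (556/π) × 1.204594 = 213.2 W/m².

Q̄ ≈ 213 W/m²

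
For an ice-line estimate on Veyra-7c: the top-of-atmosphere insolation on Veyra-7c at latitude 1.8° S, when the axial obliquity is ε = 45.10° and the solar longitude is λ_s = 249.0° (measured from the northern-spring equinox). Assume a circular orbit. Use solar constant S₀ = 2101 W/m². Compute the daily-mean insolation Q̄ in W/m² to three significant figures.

Solar declination: sin δ = sin ε · sin λ_s = sin 45.10° × sin 249.0° = -0.66129, so δ = -41.398°.
cos H₀ = −tan(-1.8°) tan(-41.398°) = -0.0277, H₀ = 1.5985 rad.
Bracket: H₀ sin φ sin δ + cos φ cos δ sin H₀ = 1.5985×-0.03141×-0.66129 + 0.99951×0.75013×0.99962 = 0.033203 + 0.749478 = 0.782681.
Q̄ = (S₀/π) × [bracket] = (2101/π) × 0.782681 = 523.4 W/m².

Q̄ ≈ 523 W/m²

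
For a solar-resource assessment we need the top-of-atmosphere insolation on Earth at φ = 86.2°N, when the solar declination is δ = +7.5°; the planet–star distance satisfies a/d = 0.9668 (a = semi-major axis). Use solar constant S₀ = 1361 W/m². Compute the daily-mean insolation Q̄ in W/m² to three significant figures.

cos H₀ = −tan(+86.2°) tan(+7.500°) = -1.9821 ≤ −1 ⇒ polar day, H₀ = π.
Bracket: H₀ sin φ sin δ + cos φ cos δ sin H₀ = 3.1416×0.99780×0.13053 + 0.06627×0.99144×0.00000 = 0.409171 + 0.000000 = 0.409171.
Inverse-square distance factor (a/d)² = 0.9668² = 0.934702.
Q̄ = (S₀/π) × 0.934702 × [bracket] = (1361/π) × 0.934702 × 0.409171 = 165.7 W/m².

Q̄ ≈ 166 W/m²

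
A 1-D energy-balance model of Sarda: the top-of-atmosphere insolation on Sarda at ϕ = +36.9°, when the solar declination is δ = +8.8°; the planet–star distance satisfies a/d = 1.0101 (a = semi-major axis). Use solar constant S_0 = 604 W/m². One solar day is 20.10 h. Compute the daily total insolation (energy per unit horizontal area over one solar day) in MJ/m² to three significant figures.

cos h₀ = −tan(+36.9°) tan(+8.800°) = -0.1162, h₀ = 1.6873 rad.
Bracket: h₀ sin ϕ sin δ + cos ϕ cos δ sin h₀ = 1.6873×0.60042×0.15299 + 0.79968×0.98823×0.99322 = 0.154992 + 0.784910 = 0.939902.
Inverse-square distance factor (a/d)² = 1.0101² = 1.020302.
Q̄ = (S_0/π) × 1.020302 × [bracket] = (604/π) × 1.020302 × 0.939902 = 184.37 W/m².
Daily total = Q̄ × 20.10 h × 3600 s/h = 184.37 × 20.10 × 3600 / 10⁶ = 13.34 MJ/m².

13.3 MJ/m²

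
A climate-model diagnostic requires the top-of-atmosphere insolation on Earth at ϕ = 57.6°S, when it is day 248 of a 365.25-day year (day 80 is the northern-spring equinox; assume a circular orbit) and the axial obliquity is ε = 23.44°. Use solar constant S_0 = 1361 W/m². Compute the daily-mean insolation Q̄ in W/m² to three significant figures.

Q̄ ≈ 177 W/m²

Solar longitude: L_s = 360° × (248 − 80)/365.25 = 165.585°.
sin δ = sin 23.44° × sin 165.585° = 0.09903, so δ = +5.683°.
cos h₀ = −tan(-57.6°) tan(+5.683°) = 0.1568, h₀ = 1.4133 rad.
Bracket: h₀ sin ϕ sin δ + cos ϕ cos δ sin h₀ = 1.4133×-0.84433×0.09903 + 0.53583×0.99508×0.98763 = -0.118172 + 0.526598 = 0.408426.
Q̄ = (S_0/π) × [bracket] = (1361/π) × 0.408426 = 176.9 W/m².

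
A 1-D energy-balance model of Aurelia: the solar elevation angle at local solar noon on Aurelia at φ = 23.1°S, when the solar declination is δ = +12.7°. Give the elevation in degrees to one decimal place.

54.2°

At local noon the hour angle is zero, so the zenith angle equals |φ − δ| = |-23.1° − (+12.700°)| = 35.800°.
Elevation = 90° − 35.800° = 54.2°.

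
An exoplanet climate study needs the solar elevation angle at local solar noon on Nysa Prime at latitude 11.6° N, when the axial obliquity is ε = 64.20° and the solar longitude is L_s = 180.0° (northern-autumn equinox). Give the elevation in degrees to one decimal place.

78.4°

Solar declination: sin δ = sin ε · sin L_s = sin 64.20° × sin 180.0° = 0.00000, so δ = +0.000°.
At local noon the hour angle is zero, so the zenith angle equals |ϕ − δ| = |+11.6° − (+0.000°)| = 11.600°.
Elevation = 90° − 11.600° = 78.4°.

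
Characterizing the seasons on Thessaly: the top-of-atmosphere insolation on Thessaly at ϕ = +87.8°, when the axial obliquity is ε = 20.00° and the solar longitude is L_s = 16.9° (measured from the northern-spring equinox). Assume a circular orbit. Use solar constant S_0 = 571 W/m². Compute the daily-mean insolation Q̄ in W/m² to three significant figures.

Solar declination: sin δ = sin ε · sin L_s = sin 20.00° × sin 16.9° = 0.09943, so δ = +5.706°.
cos h₀ = −tan(+87.8°) tan(+5.706°) = -2.6010 ≤ −1 ⇒ polar day, h₀ = π.
Bracket: h₀ sin ϕ sin δ + cos ϕ cos δ sin h₀ = 3.1416×0.99926×0.09943 + 0.03839×0.99504×0.00000 = 0.312138 + 0.000000 = 0.312138.
Q̄ = (S_0/π) × [bracket] = (571/π) × 0.312138 = 56.73 W/m².

Q̄ ≈ 56.7 W/m²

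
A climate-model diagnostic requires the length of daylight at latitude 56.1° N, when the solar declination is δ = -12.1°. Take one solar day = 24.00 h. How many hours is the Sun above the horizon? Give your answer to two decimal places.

cos H₀ = −tan φ · tan δ = −tan(+56.1°) × tan(-12.100°) = 0.3190, so H₀ = 1.2461 rad = 71.40°.
Daylight = 2H₀/(2π) × 24.00 h = (1.2461/π) × 24.00 = 9.52 h.

9.52 h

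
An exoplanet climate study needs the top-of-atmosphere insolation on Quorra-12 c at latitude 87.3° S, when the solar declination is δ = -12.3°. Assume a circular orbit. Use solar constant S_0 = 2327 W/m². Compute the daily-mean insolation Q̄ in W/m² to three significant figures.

Q̄ ≈ 495 W/m²

cos h₀ = −tan(-87.3°) tan(-12.300°) = -4.6234 ≤ −1 ⇒ polar day, h₀ = π.
Bracket: h₀ sin ϕ sin δ + cos ϕ cos δ sin h₀ = 3.1416×-0.99889×-0.21303 + 0.04711×0.97705×0.00000 = 0.668512 + 0.000000 = 0.668512.
Q̄ = (S_0/π) × [bracket] = (2327/π) × 0.668512 = 495.2 W/m².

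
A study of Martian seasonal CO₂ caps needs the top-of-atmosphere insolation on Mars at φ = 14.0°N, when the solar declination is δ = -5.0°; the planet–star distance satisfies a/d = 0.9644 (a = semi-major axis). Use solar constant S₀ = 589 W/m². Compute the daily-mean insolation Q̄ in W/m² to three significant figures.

Q̄ ≈ 163 W/m²

cos H₀ = −tan(+14.0°) tan(-5.000°) = 0.0218, H₀ = 1.5490 rad.
Bracket: H₀ sin φ sin δ + cos φ cos δ sin H₀ = 1.5490×0.24192×-0.08716 + 0.97030×0.99619×0.99976 = -0.032662 + 0.966371 = 0.933709.
Inverse-square distance factor (a/d)² = 0.9644² = 0.930067.
Q̄ = (S₀/π) × 0.930067 × [bracket] = (589/π) × 0.930067 × 0.933709 = 162.8 W/m².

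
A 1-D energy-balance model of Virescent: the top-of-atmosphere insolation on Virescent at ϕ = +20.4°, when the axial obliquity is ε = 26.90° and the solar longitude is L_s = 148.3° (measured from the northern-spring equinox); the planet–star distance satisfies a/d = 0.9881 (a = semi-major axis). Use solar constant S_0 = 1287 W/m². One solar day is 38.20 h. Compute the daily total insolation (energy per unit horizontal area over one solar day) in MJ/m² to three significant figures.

Solar declination: sin δ = sin ε · sin L_s = sin 26.90° × sin 148.3° = 0.23774, so δ = +13.753°.
cos h₀ = −tan(+20.4°) tan(+13.753°) = -0.0910, h₀ = 1.6619 rad.
Bracket: h₀ sin ϕ sin δ + cos ϕ cos δ sin h₀ = 1.6619×0.34857×0.23774 + 0.93728×0.97133×0.99585 = 0.137720 + 0.906630 = 1.044350.
Inverse-square distance factor (a/d)² = 0.9881² = 0.976342.
Q̄ = (S_0/π) × 0.976342 × [bracket] = (1287/π) × 0.976342 × 1.044350 = 417.71 W/m².
Daily total = Q̄ × 38.20 h × 3600 s/h = 417.71 × 38.20 × 3600 / 10⁶ = 57.44 MJ/m².

57.4 MJ/m²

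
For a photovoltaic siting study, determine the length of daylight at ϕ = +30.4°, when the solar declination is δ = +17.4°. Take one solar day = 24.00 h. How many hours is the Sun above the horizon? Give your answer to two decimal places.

13.41 h

cos h₀ = −tan ϕ · tan δ = −tan(+30.4°) × tan(+17.400°) = -0.1839, so h₀ = 1.7557 rad = 100.59°.
Daylight = 2h₀/(2π) × 24.00 h = (1.7557/π) × 24.00 = 13.41 h.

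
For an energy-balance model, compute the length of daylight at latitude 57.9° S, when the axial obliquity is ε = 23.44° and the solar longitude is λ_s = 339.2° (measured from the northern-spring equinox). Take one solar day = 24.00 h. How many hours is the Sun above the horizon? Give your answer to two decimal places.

Solar declination: sin δ = sin ε · sin λ_s = sin 23.44° × sin 339.2° = -0.14126, so δ = -8.121°.
cos H₀ = −tan φ · tan δ = −tan(-57.9°) × tan(-8.121°) = -0.2275, so H₀ = 1.8003 rad = 103.15°.
Daylight = 2H₀/(2π) × 24.00 h = (1.8003/π) × 24.00 = 13.75 h.

13.75 h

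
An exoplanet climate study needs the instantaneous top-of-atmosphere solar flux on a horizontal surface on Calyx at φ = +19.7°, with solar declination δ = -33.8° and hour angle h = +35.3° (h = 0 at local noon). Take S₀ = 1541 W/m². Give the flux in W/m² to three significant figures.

695 W/m²

cos θ_z = sin φ sin δ + cos φ cos δ cos h = -0.187525 + 0.638503 = 0.450978.
Flux = S₀ · cos θ_z = 1541 × 0.450978 = 695.0 W/m².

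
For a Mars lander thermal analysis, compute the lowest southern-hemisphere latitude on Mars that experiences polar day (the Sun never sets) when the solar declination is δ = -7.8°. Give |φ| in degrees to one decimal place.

Polar day requires cos H₀ = −tan φ tan δ ≤ −1, i.e. tan φ tan δ ≥ 1.
The boundary is |tan φ| · |tan δ| = 1, so |φ| = 90° − |δ| = 90° − 7.8° = 82.2° in the southern hemisphere.

|φ| = 82.2°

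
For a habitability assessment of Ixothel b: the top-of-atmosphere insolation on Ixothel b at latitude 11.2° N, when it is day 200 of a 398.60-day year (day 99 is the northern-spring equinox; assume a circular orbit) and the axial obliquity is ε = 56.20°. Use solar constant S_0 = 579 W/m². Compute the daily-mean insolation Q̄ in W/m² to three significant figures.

Solar longitude: L_s = 360° × (200 − 99)/398.60 = 91.219°.
sin δ = sin 56.20° × sin 91.219° = 0.83080, so δ = +56.181°.
cos h₀ = −tan(+11.2°) tan(+56.181°) = -0.2956, h₀ = 1.8708 rad.
Bracket: h₀ sin ϕ sin δ + cos ϕ cos δ sin h₀ = 1.8708×0.19423×0.83080 + 0.98096×0.55658×0.95532 = 0.301884 + 0.521588 = 0.823472.
Q̄ = (S_0/π) × [bracket] = (579/π) × 0.823472 = 151.8 W/m².

Q̄ ≈ 152 W/m²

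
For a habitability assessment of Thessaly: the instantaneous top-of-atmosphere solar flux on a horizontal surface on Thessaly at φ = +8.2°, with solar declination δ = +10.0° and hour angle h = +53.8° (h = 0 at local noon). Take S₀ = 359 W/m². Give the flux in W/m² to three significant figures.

216 W/m²

cos θ_z = sin φ sin δ + cos φ cos δ cos h = 0.024767 + 0.575687 = 0.600454.
Flux = S₀ · cos θ_z = 359 × 0.600454 = 215.6 W/m².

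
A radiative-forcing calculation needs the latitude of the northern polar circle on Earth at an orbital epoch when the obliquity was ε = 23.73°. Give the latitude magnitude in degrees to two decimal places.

66.27°

The polar circle is the lowest latitude that experiences at least one full rotation of continuous daylight at the northern-summer solstice; it lies at |φ| = 90° − ε = 90° − 23.73° = 66.27°.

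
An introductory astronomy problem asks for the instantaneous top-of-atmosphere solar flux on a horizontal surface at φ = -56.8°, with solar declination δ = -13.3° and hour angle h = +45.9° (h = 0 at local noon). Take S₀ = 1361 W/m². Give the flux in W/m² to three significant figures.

767 W/m²

cos θ_z = sin φ sin δ + cos φ cos δ cos h = 0.192497 + 0.370836 = 0.563333.
Flux = S₀ · cos θ_z = 1361 × 0.563333 = 766.7 W/m².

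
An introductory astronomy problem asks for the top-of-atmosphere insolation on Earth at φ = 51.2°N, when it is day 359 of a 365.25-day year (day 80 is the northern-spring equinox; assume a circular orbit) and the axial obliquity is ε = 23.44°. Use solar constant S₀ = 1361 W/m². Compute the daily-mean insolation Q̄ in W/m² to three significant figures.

Q̄ ≈ 75.9 W/m²

Solar longitude: λ_s = 360° × (359 − 80)/365.25 = 274.990°.
sin δ = sin 23.44° × sin 274.990° = -0.39628, so δ = -23.346°.
cos H₀ = −tan(+51.2°) tan(-23.346°) = 0.5368, H₀ = 1.0041 rad.
Bracket: H₀ sin φ sin δ + cos φ cos δ sin H₀ = 1.0041×0.77934×-0.39628 + 0.62660×0.91813×0.84369 = -0.310103 + 0.485375 = 0.175272.
Q̄ = (S₀/π) × [bracket] = (1361/π) × 0.175272 = 75.93 W/m².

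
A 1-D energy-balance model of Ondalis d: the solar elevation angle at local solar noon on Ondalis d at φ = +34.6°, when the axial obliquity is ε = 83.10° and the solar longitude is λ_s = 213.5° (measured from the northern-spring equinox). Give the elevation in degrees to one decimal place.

Solar declination: sin δ = sin ε · sin λ_s = sin 83.10° × sin 213.5° = -0.54794, so δ = -33.226°.
At local noon the hour angle is zero, so the zenith angle equals |φ − δ| = |+34.6° − (-33.226°)| = 67.826°.
Elevation = 90° − 67.826° = 22.2°.

22.2°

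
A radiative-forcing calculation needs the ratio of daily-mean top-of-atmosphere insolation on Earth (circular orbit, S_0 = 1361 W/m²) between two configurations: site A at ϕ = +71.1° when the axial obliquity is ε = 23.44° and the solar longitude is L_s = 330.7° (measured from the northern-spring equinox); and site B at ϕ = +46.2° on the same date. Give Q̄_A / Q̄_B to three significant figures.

— Configuration A (ϕ=+71.1°):
Solar declination: sin δ = sin ε · sin L_s = sin 23.44° × sin 330.7° = -0.19467, so δ = -11.225°.
cos h₀ = −tan(+71.1°) tan(-11.225°) = 0.5797, h₀ = 0.9525 rad.
Bracket: h₀ sin ϕ sin δ + cos ϕ cos δ sin h₀ = 0.9525×0.94609×-0.19467 + 0.32392×0.98087×0.81485 = -0.175427 + 0.258897 = 0.083470.
Q̄ = (S_0/π) × [bracket] = (1361/π) × 0.083470 = 36.161 W/m².
— Configuration B (ϕ=+46.2°):
cos h₀ = −tan(+46.2°) tan(-11.225°) = 0.2070, h₀ = 1.3623 rad.
Bracket: h₀ sin ϕ sin δ + cos ϕ cos δ sin h₀ = 1.3623×0.72176×-0.19467 + 0.69214×0.98087×0.97835 = -0.191410 + 0.664201 = 0.472791.
Q̄ = (S_0/π) × [bracket] = (1361/π) × 0.472791 = 204.82 W/m².
Ratio Q̄_A / Q̄_B = 36.161 / 204.82 = 0.1766.

Q̄_A / Q̄_B ≈ 0.177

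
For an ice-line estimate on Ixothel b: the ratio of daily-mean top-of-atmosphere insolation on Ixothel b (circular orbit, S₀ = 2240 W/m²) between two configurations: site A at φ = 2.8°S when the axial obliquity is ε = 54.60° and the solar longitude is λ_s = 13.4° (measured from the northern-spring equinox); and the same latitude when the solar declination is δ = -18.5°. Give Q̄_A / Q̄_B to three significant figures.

— Configuration A (φ=-2.8°):
Solar declination: sin δ = sin ε · sin λ_s = sin 54.60° × sin 13.4° = 0.18890, so δ = +10.889°.
cos H₀ = −tan(-2.8°) tan(+10.889°) = 0.0094, H₀ = 1.5614 rad.
Bracket: H₀ sin φ sin δ + cos φ cos δ sin H₀ = 1.5614×-0.04885×0.18890 + 0.99881×0.98200×0.99996 = -0.014408 + 0.980792 = 0.966384.
Q̄ = (S₀/π) × [bracket] = (2240/π) × 0.966384 = 689.05 W/m².
— Configuration B (φ=-2.8°):
cos H₀ = −tan(-2.8°) tan(-18.500°) = -0.0164, H₀ = 1.5872 rad.
Bracket: H₀ sin φ sin δ + cos φ cos δ sin H₀ = 1.5872×-0.04885×-0.31730 + 0.99881×0.94832×0.99987 = 0.024602 + 0.947068 = 0.971670.
Q̄ = (S₀/π) × [bracket] = (2240/π) × 0.971670 = 692.81 W/m².
Ratio Q̄_A / Q̄_B = 689.05 / 692.81 = 0.9946.

Q̄_A / Q̄_B ≈ 0.995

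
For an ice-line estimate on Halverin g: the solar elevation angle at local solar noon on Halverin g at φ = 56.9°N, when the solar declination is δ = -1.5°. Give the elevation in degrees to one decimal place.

At local noon the hour angle is zero, so the zenith angle equals |φ − δ| = |+56.9° − (-1.500°)| = 58.400°.
Elevation = 90° − 58.400° = 31.6°.

31.6°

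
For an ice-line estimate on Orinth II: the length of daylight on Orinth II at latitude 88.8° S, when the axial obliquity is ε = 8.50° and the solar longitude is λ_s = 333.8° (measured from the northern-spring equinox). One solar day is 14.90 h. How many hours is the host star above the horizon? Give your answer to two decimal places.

14.90 h

Solar declination: sin δ = sin ε · sin λ_s = sin 8.50° × sin 333.8° = -0.06526, so δ = -3.742°.
Sunrise equation: cos H₀ = −tan φ · tan δ = -3.1221 ≤ −1, so the host star never sets (polar day) and H₀ = π.
Daylight = 2H₀/(2π) × 14.90 h = (3.1416/π) × 14.90 = 14.90 h.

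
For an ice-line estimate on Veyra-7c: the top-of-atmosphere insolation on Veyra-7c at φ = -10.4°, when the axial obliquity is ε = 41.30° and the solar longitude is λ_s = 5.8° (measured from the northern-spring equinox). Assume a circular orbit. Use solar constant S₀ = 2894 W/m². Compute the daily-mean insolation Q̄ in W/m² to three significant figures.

Solar declination: sin δ = sin ε · sin λ_s = sin 41.30° × sin 5.8° = 0.06670, so δ = +3.824°.
cos H₀ = −tan(-10.4°) tan(+3.824°) = 0.0123, H₀ = 1.5585 rad.
Bracket: H₀ sin φ sin δ + cos φ cos δ sin H₀ = 1.5585×-0.18052×0.06670 + 0.98357×0.99777×0.99992 = -0.018765 + 0.981298 = 0.962533.
Q̄ = (S₀/π) × [bracket] = (2894/π) × 0.962533 = 886.7 W/m².

Q̄ ≈ 887 W/m²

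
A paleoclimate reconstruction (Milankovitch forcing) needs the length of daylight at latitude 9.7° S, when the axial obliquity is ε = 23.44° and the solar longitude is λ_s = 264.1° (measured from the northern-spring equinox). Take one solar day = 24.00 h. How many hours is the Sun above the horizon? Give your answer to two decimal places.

12.56 h

Solar declination: sin δ = sin ε · sin λ_s = sin 23.44° × sin 264.1° = -0.39568, so δ = -23.308°.
cos H₀ = −tan φ · tan δ = −tan(-9.7°) × tan(-23.308°) = -0.0736, so H₀ = 1.6445 rad = 94.22°.
Daylight = 2H₀/(2π) × 24.00 h = (1.6445/π) × 24.00 = 12.56 h.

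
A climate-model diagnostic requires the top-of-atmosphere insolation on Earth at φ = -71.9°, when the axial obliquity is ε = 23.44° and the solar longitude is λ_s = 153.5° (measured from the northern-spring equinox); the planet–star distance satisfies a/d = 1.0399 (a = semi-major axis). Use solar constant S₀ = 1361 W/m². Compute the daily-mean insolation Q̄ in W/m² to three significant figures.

Q̄ ≈ 41.5 W/m²

Solar declination: sin δ = sin ε · sin λ_s = sin 23.44° × sin 153.5° = 0.17749, so δ = +10.224°.
cos H₀ = −tan(-71.9°) tan(+10.224°) = 0.5518, H₀ = 0.9863 rad.
Bracket: H₀ sin φ sin δ + cos φ cos δ sin H₀ = 0.9863×-0.95052×0.17749 + 0.31068×0.98412×0.83398 = -0.166396 + 0.254986 = 0.088590.
Inverse-square distance factor (a/d)² = 1.0399² = 1.081392.
Q̄ = (S₀/π) × 1.081392 × [bracket] = (1361/π) × 1.081392 × 0.088590 = 41.50 W/m².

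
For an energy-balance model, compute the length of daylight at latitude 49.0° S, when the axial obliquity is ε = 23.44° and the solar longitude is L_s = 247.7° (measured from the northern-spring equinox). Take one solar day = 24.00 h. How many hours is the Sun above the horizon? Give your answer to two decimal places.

15.61 h

Solar declination: sin δ = sin ε · sin L_s = sin 23.44° × sin 247.7° = -0.36804, so δ = -21.595°.
cos h₀ = −tan ϕ · tan δ = −tan(-49.0°) × tan(-21.595°) = -0.4553, so h₀ = 2.0435 rad = 117.09°.
Daylight = 2h₀/(2π) × 24.00 h = (2.0435/π) × 24.00 = 15.61 h.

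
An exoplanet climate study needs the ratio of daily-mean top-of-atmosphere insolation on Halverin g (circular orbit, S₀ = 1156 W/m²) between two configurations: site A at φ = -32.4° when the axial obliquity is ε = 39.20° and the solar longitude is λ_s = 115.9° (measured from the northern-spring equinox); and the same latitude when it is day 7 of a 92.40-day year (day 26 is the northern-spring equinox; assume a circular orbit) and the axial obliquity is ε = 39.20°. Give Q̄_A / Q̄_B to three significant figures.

Q̄_A / Q̄_B ≈ 0.225

— Configuration A (φ=-32.4°):
Solar declination: sin δ = sin ε · sin λ_s = sin 39.20° × sin 115.9° = 0.56855, so δ = +34.649°.
cos H₀ = −tan(-32.4°) tan(+34.649°) = 0.4386, H₀ = 1.1168 rad.
Bracket: H₀ sin φ sin δ + cos φ cos δ sin H₀ = 1.1168×-0.53583×0.56855 + 0.84433×0.82265×0.89868 = -0.340229 + 0.624212 = 0.283983.
Q̄ = (S₀/π) × [bracket] = (1156/π) × 0.283983 = 104.50 W/m².
— Configuration B (φ=-32.4°):
Solar longitude: λ_s = 360° × (7 − 26)/92.40 = -74.026°, i.e. -74.026° + 360° = 285.974°.
sin δ = sin 39.20° × sin 285.974° = -0.60762, so δ = -37.418°.
cos H₀ = −tan(-32.4°) tan(-37.418°) = -0.4855, H₀ = 2.0778 rad.
Bracket: H₀ sin φ sin δ + cos φ cos δ sin H₀ = 2.0778×-0.53583×-0.60762 + 0.84433×0.79422×0.87423 = 0.676492 + 0.586244 = 1.262736.
Q̄ = (S₀/π) × [bracket] = (1156/π) × 1.262736 = 464.64 W/m².
Ratio Q̄_A / Q̄_B = 104.50 / 464.64 = 0.2249.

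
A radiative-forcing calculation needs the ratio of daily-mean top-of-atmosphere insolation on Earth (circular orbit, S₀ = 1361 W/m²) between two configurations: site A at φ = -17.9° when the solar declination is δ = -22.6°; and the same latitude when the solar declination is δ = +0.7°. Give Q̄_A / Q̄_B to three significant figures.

— Configuration A (φ=-17.9°):
cos H₀ = −tan(-17.9°) tan(-22.600°) = -0.1344, H₀ = 1.7057 rad.
Bracket: H₀ sin φ sin δ + cos φ cos δ sin H₀ = 1.7057×-0.30736×-0.38430 + 0.95159×0.92321×0.99092 = 0.201475 + 0.870540 = 1.072015.
Q̄ = (S₀/π) × [bracket] = (1361/π) × 1.072015 = 464.42 W/m².
— Configuration B (φ=-17.9°):
cos H₀ = −tan(-17.9°) tan(+0.700°) = 0.0039, H₀ = 1.5669 rad.
Bracket: H₀ sin φ sin δ + cos φ cos δ sin H₀ = 1.5669×-0.30736×0.01222 + 0.95159×0.99993×0.99999 = -0.005885 + 0.951514 = 0.945629.
Q̄ = (S₀/π) × [bracket] = (1361/π) × 0.945629 = 409.67 W/m².
Ratio Q̄_A / Q̄_B = 464.42 / 409.67 = 1.134.

Q̄_A / Q̄_B ≈ 1.13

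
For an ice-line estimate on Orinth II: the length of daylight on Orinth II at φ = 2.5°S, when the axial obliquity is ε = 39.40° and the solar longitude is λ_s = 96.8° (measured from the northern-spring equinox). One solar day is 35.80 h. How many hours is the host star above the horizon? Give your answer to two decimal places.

Solar declination: sin δ = sin ε · sin λ_s = sin 39.40° × sin 96.8° = 0.63027, so δ = +39.070°.
cos H₀ = −tan φ · tan δ = −tan(-2.5°) × tan(+39.070°) = 0.0354, so H₀ = 1.5353 rad = 87.97°.
Daylight = 2H₀/(2π) × 35.80 h = (1.5353/π) × 35.80 = 17.50 h.

17.50 h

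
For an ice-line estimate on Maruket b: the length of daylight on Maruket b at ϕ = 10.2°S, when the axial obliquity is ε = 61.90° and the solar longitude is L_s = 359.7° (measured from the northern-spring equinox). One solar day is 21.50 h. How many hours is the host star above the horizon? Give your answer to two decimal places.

Solar declination: sin δ = sin ε · sin L_s = sin 61.90° × sin 359.7° = -0.00462, so δ = -0.265°.
cos h₀ = −tan ϕ · tan δ = −tan(-10.2°) × tan(-0.265°) = -0.0008, so h₀ = 1.5716 rad = 90.05°.
Daylight = 2h₀/(2π) × 21.50 h = (1.5716/π) × 21.50 = 10.76 h.

10.76 h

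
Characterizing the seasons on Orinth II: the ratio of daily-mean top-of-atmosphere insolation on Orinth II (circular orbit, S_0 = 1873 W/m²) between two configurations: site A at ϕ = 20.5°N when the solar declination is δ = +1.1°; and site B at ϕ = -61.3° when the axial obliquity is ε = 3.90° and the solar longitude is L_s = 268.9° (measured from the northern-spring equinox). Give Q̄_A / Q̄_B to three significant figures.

— Configuration A (ϕ=+20.5°):
cos h₀ = −tan(+20.5°) tan(+1.100°) = -0.0072, h₀ = 1.5780 rad.
Bracket: h₀ sin ϕ sin δ + cos ϕ cos δ sin h₀ = 1.5780×0.35021×0.01920 + 0.93667×0.99982×0.99997 = 0.010611 + 0.936473 = 0.947084.
Q̄ = (S_0/π) × [bracket] = (1873/π) × 0.947084 = 564.65 W/m².
— Configuration B (ϕ=-61.3°):
Solar declination: sin δ = sin ε · sin L_s = sin 3.90° × sin 268.9° = -0.06800, so δ = -3.899°.
cos h₀ = −tan(-61.3°) tan(-3.899°) = -0.1245, h₀ = 1.6956 rad.
Bracket: h₀ sin ϕ sin δ + cos ϕ cos δ sin h₀ = 1.6956×-0.87715×-0.06800 + 0.48022×0.99769×0.99222 = 0.101136 + 0.475383 = 0.576519.
Q̄ = (S_0/π) × [bracket] = (1873/π) × 0.576519 = 343.72 W/m².
Ratio Q̄_A / Q̄_B = 564.65 / 343.72 = 1.643.

Q̄_A / Q̄_B ≈ 1.64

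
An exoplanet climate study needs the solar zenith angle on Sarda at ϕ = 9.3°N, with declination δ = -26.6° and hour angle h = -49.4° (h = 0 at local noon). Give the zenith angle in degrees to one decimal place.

cos θ_z = sin ϕ sin δ + cos ϕ cos δ cos h = -0.072360 + 0.574244 = 0.501884.
θ_z = arccos(0.501884) = 59.9°.

θ_z = 59.9°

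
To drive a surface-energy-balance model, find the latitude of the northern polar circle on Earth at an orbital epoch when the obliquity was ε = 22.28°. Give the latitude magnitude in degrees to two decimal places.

The polar circle is the lowest latitude that experiences at least one full rotation of continuous daylight at the northern-summer solstice; it lies at |φ| = 90° − ε = 90° − 22.28° = 67.72°.

67.72°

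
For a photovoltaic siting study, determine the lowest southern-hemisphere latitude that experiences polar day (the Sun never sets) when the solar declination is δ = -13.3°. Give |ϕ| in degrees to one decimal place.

|ϕ| = 76.7°

Polar day requires cos h₀ = −tan ϕ tan δ ≤ −1, i.e. tan ϕ tan δ ≥ 1.
The boundary is |tan ϕ| · |tan δ| = 1, so |ϕ| = 90° − |δ| = 90° − 13.3° = 76.7° in the southern hemisphere.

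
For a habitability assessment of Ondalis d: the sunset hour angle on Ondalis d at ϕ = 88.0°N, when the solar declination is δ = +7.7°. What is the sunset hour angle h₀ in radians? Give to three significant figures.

Sunrise equation: cos h₀ = −tan ϕ · tan δ = -3.8718 ≤ −1, so the host star never sets (polar day) and h₀ = π.

h₀ = 3.14 rad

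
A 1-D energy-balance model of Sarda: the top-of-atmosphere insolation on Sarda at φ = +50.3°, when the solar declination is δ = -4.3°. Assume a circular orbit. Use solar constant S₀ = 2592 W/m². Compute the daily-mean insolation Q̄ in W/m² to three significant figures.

Q̄ ≈ 453 W/m²

cos H₀ = −tan(+50.3°) tan(-4.300°) = 0.0906, H₀ = 1.4801 rad.
Bracket: H₀ sin φ sin δ + cos φ cos δ sin H₀ = 1.4801×0.76940×-0.07498 + 0.63877×0.99719×0.99589 = -0.085386 + 0.634357 = 0.548971.
Q̄ = (S₀/π) × [bracket] = (2592/π) × 0.548971 = 452.9 W/m².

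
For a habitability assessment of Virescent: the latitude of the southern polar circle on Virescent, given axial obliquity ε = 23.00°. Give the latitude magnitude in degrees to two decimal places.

67.00°

The polar circle is the lowest latitude that experiences at least one full rotation of continuous darkness at the northern-summer solstice; it lies at |ϕ| = 90° − ε = 90° − 23.00° = 67.00°.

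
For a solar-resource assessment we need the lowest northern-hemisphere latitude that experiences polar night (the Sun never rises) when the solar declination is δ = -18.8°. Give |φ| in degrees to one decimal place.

Polar night requires cos H₀ = −tan φ tan δ ≥ 1, i.e. tan φ tan δ ≤ −1.
The boundary is |tan φ| · |tan δ| = 1, so |φ| = 90° − |δ| = 90° − 18.8° = 71.2° in the northern hemisphere.

|φ| = 71.2°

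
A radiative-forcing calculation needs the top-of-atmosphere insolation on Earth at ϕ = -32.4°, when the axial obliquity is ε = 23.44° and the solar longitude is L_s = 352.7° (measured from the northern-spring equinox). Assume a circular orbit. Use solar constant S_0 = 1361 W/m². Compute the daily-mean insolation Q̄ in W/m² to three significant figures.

Solar declination: sin δ = sin ε · sin L_s = sin 23.44° × sin 352.7° = -0.05054, so δ = -2.897°.
cos h₀ = −tan(-32.4°) tan(-2.897°) = -0.0321, h₀ = 1.6029 rad.
Bracket: h₀ sin ϕ sin δ + cos ϕ cos δ sin h₀ = 1.6029×-0.53583×-0.05054 + 0.84433×0.99872×0.99948 = 0.043408 + 0.842811 = 0.886219.
Q̄ = (S_0/π) × [bracket] = (1361/π) × 0.886219 = 383.9 W/m².

Q̄ ≈ 384 W/m²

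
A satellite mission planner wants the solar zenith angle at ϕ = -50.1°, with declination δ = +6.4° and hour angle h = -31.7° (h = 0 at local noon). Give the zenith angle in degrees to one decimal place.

θ_z = 62.8°

cos θ_z = sin ϕ sin δ + cos ϕ cos δ cos h = -0.085515 + 0.542351 = 0.456836.
θ_z = arccos(0.456836) = 62.8°.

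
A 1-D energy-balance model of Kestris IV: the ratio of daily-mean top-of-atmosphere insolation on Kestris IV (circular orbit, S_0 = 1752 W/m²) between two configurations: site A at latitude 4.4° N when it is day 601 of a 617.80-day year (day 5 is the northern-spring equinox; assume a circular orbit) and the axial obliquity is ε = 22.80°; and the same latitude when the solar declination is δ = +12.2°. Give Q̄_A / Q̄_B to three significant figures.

— Configuration A (ϕ=+4.4°):
Solar longitude: L_s = 360° × (601 − 5)/617.80 = 347.297°.
sin δ = sin 22.80° × sin 347.297° = -0.08521, so δ = -4.888°.
cos h₀ = −tan(+4.4°) tan(-4.888°) = 0.0066, h₀ = 1.5642 rad.
Bracket: h₀ sin ϕ sin δ + cos ϕ cos δ sin h₀ = 1.5642×0.07672×-0.08521 + 0.99705×0.99636×0.99998 = -0.010226 + 0.993401 = 0.983175.
Q̄ = (S_0/π) × [bracket] = (1752/π) × 0.983175 = 548.30 W/m².
— Configuration B (ϕ=+4.4°):
cos h₀ = −tan(+4.4°) tan(+12.200°) = -0.0166, h₀ = 1.5874 rad.
Bracket: h₀ sin ϕ sin δ + cos ϕ cos δ sin h₀ = 1.5874×0.07672×0.21132 + 0.99705×0.97742×0.99986 = 0.025736 + 0.974400 = 1.000136.
Q̄ = (S_0/π) × [bracket] = (1752/π) × 1.000136 = 557.75 W/m².
Ratio Q̄_A / Q̄_B = 548.30 / 557.75 = 0.9831.

Q̄_A / Q̄_B ≈ 0.983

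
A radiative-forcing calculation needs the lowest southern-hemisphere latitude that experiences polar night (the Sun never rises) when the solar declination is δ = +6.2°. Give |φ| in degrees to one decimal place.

|φ| = 83.8°

Polar night requires cos H₀ = −tan φ tan δ ≥ 1, i.e. tan φ tan δ ≤ −1.
The boundary is |tan φ| · |tan δ| = 1, so |φ| = 90° − |δ| = 90° − 6.2° = 83.8° in the southern hemisphere.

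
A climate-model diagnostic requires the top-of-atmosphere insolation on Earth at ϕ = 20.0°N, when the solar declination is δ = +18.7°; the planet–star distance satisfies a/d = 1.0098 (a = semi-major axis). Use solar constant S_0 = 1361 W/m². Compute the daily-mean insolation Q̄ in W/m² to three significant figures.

Q̄ ≈ 472 W/m²

cos h₀ = −tan(+20.0°) tan(+18.700°) = -0.1232, h₀ = 1.6943 rad.
Bracket: h₀ sin ϕ sin δ + cos ϕ cos δ sin h₀ = 1.6943×0.34202×0.32061 + 0.93969×0.94721×0.99238 = 0.185789 + 0.883301 = 1.069090.
Inverse-square distance factor (a/d)² = 1.0098² = 1.019696.
Q̄ = (S_0/π) × 1.019696 × [bracket] = (1361/π) × 1.019696 × 1.069090 = 472.3 W/m².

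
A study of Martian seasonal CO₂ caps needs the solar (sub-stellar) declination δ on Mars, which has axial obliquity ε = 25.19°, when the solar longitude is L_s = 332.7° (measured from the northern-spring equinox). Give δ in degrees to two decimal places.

δ = -11.26°

sin δ = sin ε · sin L_s = sin 25.19° × sin 332.7° = -0.195211.
δ = arcsin(-0.195211) = -11.26°.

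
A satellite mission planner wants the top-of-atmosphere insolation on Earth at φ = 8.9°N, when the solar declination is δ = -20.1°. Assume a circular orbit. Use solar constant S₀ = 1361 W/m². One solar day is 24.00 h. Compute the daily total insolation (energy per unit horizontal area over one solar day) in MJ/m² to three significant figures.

31.7 MJ/m²

cos H₀ = −tan(+8.9°) tan(-20.100°) = 0.0573, H₀ = 1.5135 rad.
Bracket: H₀ sin φ sin δ + cos φ cos δ sin H₀ = 1.5135×0.15471×-0.34366 + 0.98796×0.93909×0.99836 = -0.080469 + 0.926262 = 0.845793.
Q̄ = (S₀/π) × [bracket] = (1361/π) × 0.845793 = 366.41 W/m².
Daily total = Q̄ × 24.00 h × 3600 s/h = 366.41 × 24.00 × 3600 / 10⁶ = 31.66 MJ/m².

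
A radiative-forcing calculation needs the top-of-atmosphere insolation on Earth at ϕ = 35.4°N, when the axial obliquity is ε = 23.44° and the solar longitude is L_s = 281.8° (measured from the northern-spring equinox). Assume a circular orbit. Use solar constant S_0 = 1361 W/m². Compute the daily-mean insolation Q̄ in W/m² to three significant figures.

Q̄ ≈ 187 W/m²

Solar declination: sin δ = sin ε · sin L_s = sin 23.44° × sin 281.8° = -0.38938, so δ = -22.916°.
cos h₀ = −tan(+35.4°) tan(-22.916°) = 0.3004, h₀ = 1.2657 rad.
Bracket: h₀ sin ϕ sin δ + cos ϕ cos δ sin h₀ = 1.2657×0.57928×-0.38938 + 0.81513×0.92108×0.95380 = -0.285491 + 0.716113 = 0.430622.
Q̄ = (S_0/π) × [bracket] = (1361/π) × 0.430622 = 186.6 W/m².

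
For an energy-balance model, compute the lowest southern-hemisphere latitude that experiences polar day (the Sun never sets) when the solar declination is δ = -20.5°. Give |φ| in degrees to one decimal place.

Polar day requires cos H₀ = −tan φ tan δ ≤ −1, i.e. tan φ tan δ ≥ 1.
The boundary is |tan φ| · |tan δ| = 1, so |φ| = 90° − |δ| = 90° − 20.5° = 69.5° in the southern hemisphere.

|φ| = 69.5°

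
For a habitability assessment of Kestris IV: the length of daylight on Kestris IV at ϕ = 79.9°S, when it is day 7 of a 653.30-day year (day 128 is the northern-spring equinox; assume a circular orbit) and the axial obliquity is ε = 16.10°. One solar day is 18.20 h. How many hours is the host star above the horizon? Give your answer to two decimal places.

Solar longitude: L_s = 360° × (7 − 128)/653.30 = -66.677°, i.e. -66.677° + 360° = 293.323°.
sin δ = sin 16.10° × sin 293.323° = -0.25465, so δ = -14.753°.
Sunrise equation: cos h₀ = −tan ϕ · tan δ = -1.4784 ≤ −1, so the host star never sets (polar day) and h₀ = π.
Daylight = 2h₀/(2π) × 18.20 h = (3.1416/π) × 18.20 = 18.20 h.

18.20 h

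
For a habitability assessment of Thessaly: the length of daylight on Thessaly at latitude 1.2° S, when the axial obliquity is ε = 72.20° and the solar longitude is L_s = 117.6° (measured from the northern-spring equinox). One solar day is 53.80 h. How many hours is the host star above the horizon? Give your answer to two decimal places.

26.34 h

Solar declination: sin δ = sin ε · sin L_s = sin 72.20° × sin 117.6° = 0.84378, so δ = +57.542°.
cos h₀ = −tan ϕ · tan δ = −tan(-1.2°) × tan(+57.542°) = 0.0329, so h₀ = 1.5379 rad = 88.11°.
Daylight = 2h₀/(2π) × 53.80 h = (1.5379/π) × 53.80 = 26.34 h.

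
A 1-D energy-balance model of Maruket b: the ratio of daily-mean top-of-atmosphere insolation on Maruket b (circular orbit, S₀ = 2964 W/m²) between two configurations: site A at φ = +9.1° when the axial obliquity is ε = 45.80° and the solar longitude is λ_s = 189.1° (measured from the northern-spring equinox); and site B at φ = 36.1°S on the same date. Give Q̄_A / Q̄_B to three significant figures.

Q̄_A / Q̄_B ≈ 1.05

— Configuration A (φ=+9.1°):
Solar declination: sin δ = sin ε · sin λ_s = sin 45.80° × sin 189.1° = -0.11339, so δ = -6.510°.
cos H₀ = −tan(+9.1°) tan(-6.510°) = 0.0183, H₀ = 1.5525 rad.
Bracket: H₀ sin φ sin δ + cos φ cos δ sin H₀ = 1.5525×0.15816×-0.11339 + 0.98741×0.99355×0.99983 = -0.027842 + 0.980874 = 0.953032.
Q̄ = (S₀/π) × [bracket] = (2964/π) × 0.953032 = 899.16 W/m².
— Configuration B (φ=-36.1°):
cos H₀ = −tan(-36.1°) tan(-6.510°) = -0.0832, H₀ = 1.6541 rad.
Bracket: H₀ sin φ sin δ + cos φ cos δ sin H₀ = 1.6541×-0.58920×-0.11339 + 0.80799×0.99355×0.99653 = 0.110509 + 0.799993 = 0.910502.
Q̄ = (S₀/π) × [bracket] = (2964/π) × 0.910502 = 859.03 W/m².
Ratio Q̄_A / Q̄_B = 899.16 / 859.03 = 1.047.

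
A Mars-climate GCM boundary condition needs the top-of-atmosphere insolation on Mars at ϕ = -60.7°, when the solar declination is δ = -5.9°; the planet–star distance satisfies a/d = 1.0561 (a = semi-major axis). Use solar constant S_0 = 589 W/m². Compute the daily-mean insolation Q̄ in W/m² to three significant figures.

Q̄ ≈ 133 W/m²

cos h₀ = −tan(-60.7°) tan(-5.900°) = -0.1841, h₀ = 1.7560 rad.
Bracket: h₀ sin ϕ sin δ + cos ϕ cos δ sin h₀ = 1.7560×-0.87207×-0.10279 + 0.48938×0.99470×0.98290 = 0.157408 + 0.478462 = 0.635870.
Inverse-square distance factor (a/d)² = 1.0561² = 1.115347.
Q̄ = (S_0/π) × 1.115347 × [bracket] = (589/π) × 1.115347 × 0.635870 = 133.0 W/m².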